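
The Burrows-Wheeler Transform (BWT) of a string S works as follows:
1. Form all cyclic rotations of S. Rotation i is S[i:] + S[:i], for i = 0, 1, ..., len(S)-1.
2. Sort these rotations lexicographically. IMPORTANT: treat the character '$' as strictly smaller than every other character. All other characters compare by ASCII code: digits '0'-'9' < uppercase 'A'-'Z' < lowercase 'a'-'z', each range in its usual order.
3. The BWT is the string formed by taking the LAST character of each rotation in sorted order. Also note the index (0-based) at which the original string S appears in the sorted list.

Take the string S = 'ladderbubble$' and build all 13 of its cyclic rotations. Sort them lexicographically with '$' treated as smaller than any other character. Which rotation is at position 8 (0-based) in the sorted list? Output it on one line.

Answer: erbubble$ladd

Derivation:
All 13 rotations (rotation i = S[i:]+S[:i]):
  rot[0] = ladderbubble$
  rot[1] = adderbubble$l
  rot[2] = dderbubble$la
  rot[3] = derbubble$lad
  rot[4] = erbubble$ladd
  rot[5] = rbubble$ladde
  rot[6] = bubble$ladder
  rot[7] = ubble$ladderb
  rot[8] = bble$ladderbu
  rot[9] = ble$ladderbub
  rot[10] = le$ladderbubb
  rot[11] = e$ladderbubbl
  rot[12] = $ladderbubble
Sorted (with $ < everything):
  sorted[0] = $ladderbubble
  sorted[1] = adderbubble$l
  sorted[2] = bble$ladderbu
  sorted[3] = ble$ladderbub
  sorted[4] = bubble$ladder
  sorted[5] = dderbubble$la
  sorted[6] = derbubble$lad
  sorted[7] = e$ladderbubbl
  sorted[8] = erbubble$ladd
  sorted[9] = ladderbubble$
  sorted[10] = le$ladderbubb
  sorted[11] = rbubble$ladde
  sorted[12] = ubble$ladderb
sorted[8] = erbubble$ladd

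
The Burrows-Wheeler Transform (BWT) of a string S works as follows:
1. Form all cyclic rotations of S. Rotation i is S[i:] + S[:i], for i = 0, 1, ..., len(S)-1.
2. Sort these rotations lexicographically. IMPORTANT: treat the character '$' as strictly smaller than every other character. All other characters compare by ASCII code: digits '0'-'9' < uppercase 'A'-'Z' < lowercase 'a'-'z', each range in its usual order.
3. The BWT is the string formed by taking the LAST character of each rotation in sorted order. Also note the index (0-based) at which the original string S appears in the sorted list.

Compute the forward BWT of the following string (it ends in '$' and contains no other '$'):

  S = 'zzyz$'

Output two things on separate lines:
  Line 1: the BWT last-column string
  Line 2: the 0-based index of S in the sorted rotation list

All 5 rotations (rotation i = S[i:]+S[:i]):
  rot[0] = zzyz$
  rot[1] = zyz$z
  rot[2] = yz$zz
  rot[3] = z$zzy
  rot[4] = $zzyz
Sorted (with $ < everything):
  sorted[0] = $zzyz  (last char: 'z')
  sorted[1] = yz$zz  (last char: 'z')
  sorted[2] = z$zzy  (last char: 'y')
  sorted[3] = zyz$z  (last char: 'z')
  sorted[4] = zzyz$  (last char: '$')
Last column: zzyz$
Original string S is at sorted index 4

Answer: zzyz$
4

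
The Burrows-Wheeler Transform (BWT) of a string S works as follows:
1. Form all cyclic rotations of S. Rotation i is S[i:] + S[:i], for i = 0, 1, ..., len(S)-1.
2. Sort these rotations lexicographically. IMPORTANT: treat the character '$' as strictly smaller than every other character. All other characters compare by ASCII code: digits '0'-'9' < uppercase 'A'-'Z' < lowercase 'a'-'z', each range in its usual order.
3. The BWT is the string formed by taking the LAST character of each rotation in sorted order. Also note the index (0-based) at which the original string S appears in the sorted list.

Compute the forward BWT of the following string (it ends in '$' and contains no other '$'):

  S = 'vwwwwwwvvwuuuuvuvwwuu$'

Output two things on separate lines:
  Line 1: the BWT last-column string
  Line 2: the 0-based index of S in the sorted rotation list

Answer: uuwwuuuvuwvu$wvwvwwwwv
12

Derivation:
All 22 rotations (rotation i = S[i:]+S[:i]):
  rot[0] = vwwwwwwvvwuuuuvuvwwuu$
  rot[1] = wwwwwwvvwuuuuvuvwwuu$v
  rot[2] = wwwwwvvwuuuuvuvwwuu$vw
  rot[3] = wwwwvvwuuuuvuvwwuu$vww
  rot[4] = wwwvvwuuuuvuvwwuu$vwww
  rot[5] = wwvvwuuuuvuvwwuu$vwwww
  rot[6] = wvvwuuuuvuvwwuu$vwwwww
  rot[7] = vvwuuuuvuvwwuu$vwwwwww
  rot[8] = vwuuuuvuvwwuu$vwwwwwwv
  rot[9] = wuuuuvuvwwuu$vwwwwwwvv
  rot[10] = uuuuvuvwwuu$vwwwwwwvvw
  rot[11] = uuuvuvwwuu$vwwwwwwvvwu
  rot[12] = uuvuvwwuu$vwwwwwwvvwuu
  rot[13] = uvuvwwuu$vwwwwwwvvwuuu
  rot[14] = vuvwwuu$vwwwwwwvvwuuuu
  rot[15] = uvwwuu$vwwwwwwvvwuuuuv
  rot[16] = vwwuu$vwwwwwwvvwuuuuvu
  rot[17] = wwuu$vwwwwwwvvwuuuuvuv
  rot[18] = wuu$vwwwwwwvvwuuuuvuvw
  rot[19] = uu$vwwwwwwvvwuuuuvuvww
  rot[20] = u$vwwwwwwvvwuuuuvuvwwu
  rot[21] = $vwwwwwwvvwuuuuvuvwwuu
Sorted (with $ < everything):
  sorted[0] = $vwwwwwwvvwuuuuvuvwwuu  (last char: 'u')
  sorted[1] = u$vwwwwwwvvwuuuuvuvwwu  (last char: 'u')
  sorted[2] = uu$vwwwwwwvvwuuuuvuvww  (last char: 'w')
  sorted[3] = uuuuvuvwwuu$vwwwwwwvvw  (last char: 'w')
  sorted[4] = uuuvuvwwuu$vwwwwwwvvwu  (last char: 'u')
  sorted[5] = uuvuvwwuu$vwwwwwwvvwuu  (last char: 'u')
  sorted[6] = uvuvwwuu$vwwwwwwvvwuuu  (last char: 'u')
  sorted[7] = uvwwuu$vwwwwwwvvwuuuuv  (last char: 'v')
  sorted[8] = vuvwwuu$vwwwwwwvvwuuuu  (last char: 'u')
  sorted[9] = vvwuuuuvuvwwuu$vwwwwww  (last char: 'w')
  sorted[10] = vwuuuuvuvwwuu$vwwwwwwv  (last char: 'v')
  sorted[11] = vwwuu$vwwwwwwvvwuuuuvu  (last char: 'u')
  sorted[12] = vwwwwwwvvwuuuuvuvwwuu$  (last char: '$')
  sorted[13] = wuu$vwwwwwwvvwuuuuvuvw  (last char: 'w')
  sorted[14] = wuuuuvuvwwuu$vwwwwwwvv  (last char: 'v')
  sorted[15] = wvvwuuuuvuvwwuu$vwwwww  (last char: 'w')
  sorted[16] = wwuu$vwwwwwwvvwuuuuvuv  (last char: 'v')
  sorted[17] = wwvvwuuuuvuvwwuu$vwwww  (last char: 'w')
  sorted[18] = wwwvvwuuuuvuvwwuu$vwww  (last char: 'w')
  sorted[19] = wwwwvvwuuuuvuvwwuu$vww  (last char: 'w')
  sorted[20] = wwwwwvvwuuuuvuvwwuu$vw  (last char: 'w')
  sorted[21] = wwwwwwvvwuuuuvuvwwuu$v  (last char: 'v')
Last column: uuwwuuuvuwvu$wvwvwwwwv
Original string S is at sorted index 12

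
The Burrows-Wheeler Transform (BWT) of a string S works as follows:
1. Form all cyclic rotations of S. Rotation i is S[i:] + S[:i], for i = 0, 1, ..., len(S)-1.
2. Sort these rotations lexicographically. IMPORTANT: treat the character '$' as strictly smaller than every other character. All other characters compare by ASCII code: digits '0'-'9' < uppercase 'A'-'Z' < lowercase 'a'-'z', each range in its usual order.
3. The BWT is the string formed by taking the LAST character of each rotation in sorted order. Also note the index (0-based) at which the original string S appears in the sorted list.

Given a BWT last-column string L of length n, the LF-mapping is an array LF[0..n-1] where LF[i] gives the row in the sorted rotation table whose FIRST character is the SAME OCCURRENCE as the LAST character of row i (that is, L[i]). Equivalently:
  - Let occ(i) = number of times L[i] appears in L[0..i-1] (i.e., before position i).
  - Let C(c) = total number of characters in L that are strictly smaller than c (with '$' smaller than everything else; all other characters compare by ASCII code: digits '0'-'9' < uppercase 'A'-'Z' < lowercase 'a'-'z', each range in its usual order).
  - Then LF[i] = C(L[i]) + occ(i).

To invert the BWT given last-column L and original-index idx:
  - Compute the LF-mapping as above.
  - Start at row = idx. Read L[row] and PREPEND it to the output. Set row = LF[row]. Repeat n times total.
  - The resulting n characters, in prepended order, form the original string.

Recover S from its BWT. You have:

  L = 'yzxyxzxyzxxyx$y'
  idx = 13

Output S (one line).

LF mapping: 7 12 1 8 2 13 3 9 14 4 5 10 6 0 11
Walk LF starting at row 13, prepending L[row]:
  step 1: row=13, L[13]='$', prepend. Next row=LF[13]=0
  step 2: row=0, L[0]='y', prepend. Next row=LF[0]=7
  step 3: row=7, L[7]='y', prepend. Next row=LF[7]=9
  step 4: row=9, L[9]='x', prepend. Next row=LF[9]=4
  step 5: row=4, L[4]='x', prepend. Next row=LF[4]=2
  step 6: row=2, L[2]='x', prepend. Next row=LF[2]=1
  step 7: row=1, L[1]='z', prepend. Next row=LF[1]=12
  step 8: row=12, L[12]='x', prepend. Next row=LF[12]=6
  step 9: row=6, L[6]='x', prepend. Next row=LF[6]=3
  step 10: row=3, L[3]='y', prepend. Next row=LF[3]=8
  step 11: row=8, L[8]='z', prepend. Next row=LF[8]=14
  step 12: row=14, L[14]='y', prepend. Next row=LF[14]=11
  step 13: row=11, L[11]='y', prepend. Next row=LF[11]=10
  step 14: row=10, L[10]='x', prepend. Next row=LF[10]=5
  step 15: row=5, L[5]='z', prepend. Next row=LF[5]=13
Reversed output: zxyyzyxxzxxxyy$

Answer: zxyyzyxxzxxxyy$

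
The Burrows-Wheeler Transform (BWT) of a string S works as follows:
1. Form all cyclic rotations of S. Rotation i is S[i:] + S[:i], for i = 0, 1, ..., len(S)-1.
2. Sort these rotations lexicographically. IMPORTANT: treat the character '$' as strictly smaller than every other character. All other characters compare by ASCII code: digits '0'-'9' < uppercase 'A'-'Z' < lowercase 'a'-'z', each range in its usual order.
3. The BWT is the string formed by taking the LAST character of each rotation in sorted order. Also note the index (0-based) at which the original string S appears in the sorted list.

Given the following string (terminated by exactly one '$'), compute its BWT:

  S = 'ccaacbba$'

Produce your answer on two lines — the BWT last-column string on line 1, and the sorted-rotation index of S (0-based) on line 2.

All 9 rotations (rotation i = S[i:]+S[:i]):
  rot[0] = ccaacbba$
  rot[1] = caacbba$c
  rot[2] = aacbba$cc
  rot[3] = acbba$cca
  rot[4] = cbba$ccaa
  rot[5] = bba$ccaac
  rot[6] = ba$ccaacb
  rot[7] = a$ccaacbb
  rot[8] = $ccaacbba
Sorted (with $ < everything):
  sorted[0] = $ccaacbba  (last char: 'a')
  sorted[1] = a$ccaacbb  (last char: 'b')
  sorted[2] = aacbba$cc  (last char: 'c')
  sorted[3] = acbba$cca  (last char: 'a')
  sorted[4] = ba$ccaacb  (last char: 'b')
  sorted[5] = bba$ccaac  (last char: 'c')
  sorted[6] = caacbba$c  (last char: 'c')
  sorted[7] = cbba$ccaa  (last char: 'a')
  sorted[8] = ccaacbba$  (last char: '$')
Last column: abcabcca$
Original string S is at sorted index 8

Answer: abcabcca$
8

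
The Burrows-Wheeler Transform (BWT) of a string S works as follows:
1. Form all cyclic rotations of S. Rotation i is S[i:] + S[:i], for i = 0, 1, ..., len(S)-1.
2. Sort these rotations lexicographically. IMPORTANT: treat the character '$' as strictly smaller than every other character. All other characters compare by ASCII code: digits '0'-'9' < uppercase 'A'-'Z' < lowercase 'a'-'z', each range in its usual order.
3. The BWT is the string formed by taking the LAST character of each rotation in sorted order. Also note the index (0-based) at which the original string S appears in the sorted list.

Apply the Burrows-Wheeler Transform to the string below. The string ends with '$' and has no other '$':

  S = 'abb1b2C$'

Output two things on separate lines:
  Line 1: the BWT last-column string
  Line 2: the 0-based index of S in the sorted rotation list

Answer: Cbb2$b1a
4

Derivation:
All 8 rotations (rotation i = S[i:]+S[:i]):
  rot[0] = abb1b2C$
  rot[1] = bb1b2C$a
  rot[2] = b1b2C$ab
  rot[3] = 1b2C$abb
  rot[4] = b2C$abb1
  rot[5] = 2C$abb1b
  rot[6] = C$abb1b2
  rot[7] = $abb1b2C
Sorted (with $ < everything):
  sorted[0] = $abb1b2C  (last char: 'C')
  sorted[1] = 1b2C$abb  (last char: 'b')
  sorted[2] = 2C$abb1b  (last char: 'b')
  sorted[3] = C$abb1b2  (last char: '2')
  sorted[4] = abb1b2C$  (last char: '$')
  sorted[5] = b1b2C$ab  (last char: 'b')
  sorted[6] = b2C$abb1  (last char: '1')
  sorted[7] = bb1b2C$a  (last char: 'a')
Last column: Cbb2$b1a
Original string S is at sorted index 4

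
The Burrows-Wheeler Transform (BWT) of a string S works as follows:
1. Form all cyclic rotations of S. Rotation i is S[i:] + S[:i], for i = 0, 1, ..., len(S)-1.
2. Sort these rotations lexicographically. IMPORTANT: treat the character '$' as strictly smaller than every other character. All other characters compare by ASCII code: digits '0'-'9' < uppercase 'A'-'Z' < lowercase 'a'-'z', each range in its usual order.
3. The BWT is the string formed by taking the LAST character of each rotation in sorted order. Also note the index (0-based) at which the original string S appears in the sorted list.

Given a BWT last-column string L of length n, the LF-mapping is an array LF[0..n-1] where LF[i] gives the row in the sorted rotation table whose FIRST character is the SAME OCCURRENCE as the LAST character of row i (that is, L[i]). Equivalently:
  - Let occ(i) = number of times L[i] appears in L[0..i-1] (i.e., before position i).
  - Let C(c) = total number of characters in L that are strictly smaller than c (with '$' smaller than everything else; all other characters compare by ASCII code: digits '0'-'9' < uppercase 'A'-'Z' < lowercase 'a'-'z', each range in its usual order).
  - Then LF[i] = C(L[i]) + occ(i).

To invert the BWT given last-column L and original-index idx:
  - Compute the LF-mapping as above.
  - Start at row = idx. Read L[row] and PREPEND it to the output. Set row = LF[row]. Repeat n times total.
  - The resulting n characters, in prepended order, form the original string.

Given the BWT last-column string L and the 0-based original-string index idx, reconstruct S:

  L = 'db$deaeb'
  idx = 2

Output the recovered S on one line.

Answer: badbeed$

Derivation:
LF mapping: 4 2 0 5 6 1 7 3
Walk LF starting at row 2, prepending L[row]:
  step 1: row=2, L[2]='$', prepend. Next row=LF[2]=0
  step 2: row=0, L[0]='d', prepend. Next row=LF[0]=4
  step 3: row=4, L[4]='e', prepend. Next row=LF[4]=6
  step 4: row=6, L[6]='e', prepend. Next row=LF[6]=7
  step 5: row=7, L[7]='b', prepend. Next row=LF[7]=3
  step 6: row=3, L[3]='d', prepend. Next row=LF[3]=5
  step 7: row=5, L[5]='a', prepend. Next row=LF[5]=1
  step 8: row=1, L[1]='b', prepend. Next row=LF[1]=2
Reversed output: badbeed$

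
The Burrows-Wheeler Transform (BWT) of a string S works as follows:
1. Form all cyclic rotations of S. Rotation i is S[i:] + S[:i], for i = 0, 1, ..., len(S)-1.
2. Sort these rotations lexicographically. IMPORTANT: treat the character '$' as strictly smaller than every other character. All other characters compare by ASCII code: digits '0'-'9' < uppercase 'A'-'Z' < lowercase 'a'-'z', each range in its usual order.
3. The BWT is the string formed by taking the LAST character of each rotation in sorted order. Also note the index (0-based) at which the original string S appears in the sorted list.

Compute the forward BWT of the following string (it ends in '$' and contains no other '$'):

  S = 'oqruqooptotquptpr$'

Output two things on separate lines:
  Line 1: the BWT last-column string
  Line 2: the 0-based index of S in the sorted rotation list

All 18 rotations (rotation i = S[i:]+S[:i]):
  rot[0] = oqruqooptotquptpr$
  rot[1] = qruqooptotquptpr$o
  rot[2] = ruqooptotquptpr$oq
  rot[3] = uqooptotquptpr$oqr
  rot[4] = qooptotquptpr$oqru
  rot[5] = ooptotquptpr$oqruq
  rot[6] = optotquptpr$oqruqo
  rot[7] = ptotquptpr$oqruqoo
  rot[8] = totquptpr$oqruqoop
  rot[9] = otquptpr$oqruqoopt
  rot[10] = tquptpr$oqruqoopto
  rot[11] = quptpr$oqruqooptot
  rot[12] = uptpr$oqruqooptotq
  rot[13] = ptpr$oqruqooptotqu
  rot[14] = tpr$oqruqooptotqup
  rot[15] = pr$oqruqooptotqupt
  rot[16] = r$oqruqooptotquptp
  rot[17] = $oqruqooptotquptpr
Sorted (with $ < everything):
  sorted[0] = $oqruqooptotquptpr  (last char: 'r')
  sorted[1] = ooptotquptpr$oqruq  (last char: 'q')
  sorted[2] = optotquptpr$oqruqo  (last char: 'o')
  sorted[3] = oqruqooptotquptpr$  (last char: '$')
  sorted[4] = otquptpr$oqruqoopt  (last char: 't')
  sorted[5] = pr$oqruqooptotqupt  (last char: 't')
  sorted[6] = ptotquptpr$oqruqoo  (last char: 'o')
  sorted[7] = ptpr$oqruqooptotqu  (last char: 'u')
  sorted[8] = qooptotquptpr$oqru  (last char: 'u')
  sorted[9] = qruqooptotquptpr$o  (last char: 'o')
  sorted[10] = quptpr$oqruqooptot  (last char: 't')
  sorted[11] = r$oqruqooptotquptp  (last char: 'p')
  sorted[12] = ruqooptotquptpr$oq  (last char: 'q')
  sorted[13] = totquptpr$oqruqoop  (last char: 'p')
  sorted[14] = tpr$oqruqooptotqup  (last char: 'p')
  sorted[15] = tquptpr$oqruqoopto  (last char: 'o')
  sorted[16] = uptpr$oqruqooptotq  (last char: 'q')
  sorted[17] = uqooptotquptpr$oqr  (last char: 'r')
Last column: rqo$ttouuotpqppoqr
Original string S is at sorted index 3

Answer: rqo$ttouuotpqppoqr
3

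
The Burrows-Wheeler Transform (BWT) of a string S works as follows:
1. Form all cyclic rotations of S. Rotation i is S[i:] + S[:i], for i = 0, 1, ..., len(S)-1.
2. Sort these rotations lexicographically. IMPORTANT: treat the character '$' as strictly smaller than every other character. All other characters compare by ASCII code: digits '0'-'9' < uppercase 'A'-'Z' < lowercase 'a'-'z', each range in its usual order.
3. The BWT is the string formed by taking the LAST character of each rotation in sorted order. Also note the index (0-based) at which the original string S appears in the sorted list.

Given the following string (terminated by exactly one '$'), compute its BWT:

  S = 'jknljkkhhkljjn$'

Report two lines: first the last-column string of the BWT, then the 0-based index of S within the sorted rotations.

Answer: nkhll$jkjhjknjk
5

Derivation:
All 15 rotations (rotation i = S[i:]+S[:i]):
  rot[0] = jknljkkhhkljjn$
  rot[1] = knljkkhhkljjn$j
  rot[2] = nljkkhhkljjn$jk
  rot[3] = ljkkhhkljjn$jkn
  rot[4] = jkkhhkljjn$jknl
  rot[5] = kkhhkljjn$jknlj
  rot[6] = khhkljjn$jknljk
  rot[7] = hhkljjn$jknljkk
  rot[8] = hkljjn$jknljkkh
  rot[9] = kljjn$jknljkkhh
  rot[10] = ljjn$jknljkkhhk
  rot[11] = jjn$jknljkkhhkl
  rot[12] = jn$jknljkkhhklj
  rot[13] = n$jknljkkhhkljj
  rot[14] = $jknljkkhhkljjn
Sorted (with $ < everything):
  sorted[0] = $jknljkkhhkljjn  (last char: 'n')
  sorted[1] = hhkljjn$jknljkk  (last char: 'k')
  sorted[2] = hkljjn$jknljkkh  (last char: 'h')
  sorted[3] = jjn$jknljkkhhkl  (last char: 'l')
  sorted[4] = jkkhhkljjn$jknl  (last char: 'l')
  sorted[5] = jknljkkhhkljjn$  (last char: '$')
  sorted[6] = jn$jknljkkhhklj  (last char: 'j')
  sorted[7] = khhkljjn$jknljk  (last char: 'k')
  sorted[8] = kkhhkljjn$jknlj  (last char: 'j')
  sorted[9] = kljjn$jknljkkhh  (last char: 'h')
  sorted[10] = knljkkhhkljjn$j  (last char: 'j')
  sorted[11] = ljjn$jknljkkhhk  (last char: 'k')
  sorted[12] = ljkkhhkljjn$jkn  (last char: 'n')
  sorted[13] = n$jknljkkhhkljj  (last char: 'j')
  sorted[14] = nljkkhhkljjn$jk  (last char: 'k')
Last column: nkhll$jkjhjknjk
Original string S is at sorted index 5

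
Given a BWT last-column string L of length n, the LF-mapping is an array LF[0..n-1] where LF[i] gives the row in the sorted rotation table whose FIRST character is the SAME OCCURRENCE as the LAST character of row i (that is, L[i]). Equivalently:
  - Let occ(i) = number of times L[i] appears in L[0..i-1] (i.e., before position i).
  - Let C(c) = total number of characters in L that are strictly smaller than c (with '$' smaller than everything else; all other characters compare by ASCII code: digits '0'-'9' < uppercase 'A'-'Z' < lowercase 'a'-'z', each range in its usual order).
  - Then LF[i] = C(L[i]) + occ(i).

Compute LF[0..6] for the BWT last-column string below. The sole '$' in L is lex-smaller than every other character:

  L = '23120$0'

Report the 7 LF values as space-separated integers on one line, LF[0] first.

Char counts: '$':1, '0':2, '1':1, '2':2, '3':1
C (first-col start): C('$')=0, C('0')=1, C('1')=3, C('2')=4, C('3')=6
L[0]='2': occ=0, LF[0]=C('2')+0=4+0=4
L[1]='3': occ=0, LF[1]=C('3')+0=6+0=6
L[2]='1': occ=0, LF[2]=C('1')+0=3+0=3
L[3]='2': occ=1, LF[3]=C('2')+1=4+1=5
L[4]='0': occ=0, LF[4]=C('0')+0=1+0=1
L[5]='$': occ=0, LF[5]=C('$')+0=0+0=0
L[6]='0': occ=1, LF[6]=C('0')+1=1+1=2

Answer: 4 6 3 5 1 0 2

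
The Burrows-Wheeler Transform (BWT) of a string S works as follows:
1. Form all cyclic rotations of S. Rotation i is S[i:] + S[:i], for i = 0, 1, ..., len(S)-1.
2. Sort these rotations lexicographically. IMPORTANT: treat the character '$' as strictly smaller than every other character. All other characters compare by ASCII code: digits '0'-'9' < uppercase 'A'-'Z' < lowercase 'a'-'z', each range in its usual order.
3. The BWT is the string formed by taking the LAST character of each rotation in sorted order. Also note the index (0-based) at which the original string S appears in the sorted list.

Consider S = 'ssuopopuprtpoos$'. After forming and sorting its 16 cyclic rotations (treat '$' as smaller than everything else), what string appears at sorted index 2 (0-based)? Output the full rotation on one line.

All 16 rotations (rotation i = S[i:]+S[:i]):
  rot[0] = ssuopopuprtpoos$
  rot[1] = suopopuprtpoos$s
  rot[2] = uopopuprtpoos$ss
  rot[3] = opopuprtpoos$ssu
  rot[4] = popuprtpoos$ssuo
  rot[5] = opuprtpoos$ssuop
  rot[6] = puprtpoos$ssuopo
  rot[7] = uprtpoos$ssuopop
  rot[8] = prtpoos$ssuopopu
  rot[9] = rtpoos$ssuopopup
  rot[10] = tpoos$ssuopopupr
  rot[11] = poos$ssuopopuprt
  rot[12] = oos$ssuopopuprtp
  rot[13] = os$ssuopopuprtpo
  rot[14] = s$ssuopopuprtpoo
  rot[15] = $ssuopopuprtpoos
Sorted (with $ < everything):
  sorted[0] = $ssuopopuprtpoos
  sorted[1] = oos$ssuopopuprtp
  sorted[2] = opopuprtpoos$ssu
  sorted[3] = opuprtpoos$ssuop
  sorted[4] = os$ssuopopuprtpo
  sorted[5] = poos$ssuopopuprt
  sorted[6] = popuprtpoos$ssuo
  sorted[7] = prtpoos$ssuopopu
  sorted[8] = puprtpoos$ssuopo
  sorted[9] = rtpoos$ssuopopup
  sorted[10] = s$ssuopopuprtpoo
  sorted[11] = ssuopopuprtpoos$
  sorted[12] = suopopuprtpoos$s
  sorted[13] = tpoos$ssuopopupr
  sorted[14] = uopopuprtpoos$ss
  sorted[15] = uprtpoos$ssuopop
sorted[2] = opopuprtpoos$ssu

Answer: opopuprtpoos$ssu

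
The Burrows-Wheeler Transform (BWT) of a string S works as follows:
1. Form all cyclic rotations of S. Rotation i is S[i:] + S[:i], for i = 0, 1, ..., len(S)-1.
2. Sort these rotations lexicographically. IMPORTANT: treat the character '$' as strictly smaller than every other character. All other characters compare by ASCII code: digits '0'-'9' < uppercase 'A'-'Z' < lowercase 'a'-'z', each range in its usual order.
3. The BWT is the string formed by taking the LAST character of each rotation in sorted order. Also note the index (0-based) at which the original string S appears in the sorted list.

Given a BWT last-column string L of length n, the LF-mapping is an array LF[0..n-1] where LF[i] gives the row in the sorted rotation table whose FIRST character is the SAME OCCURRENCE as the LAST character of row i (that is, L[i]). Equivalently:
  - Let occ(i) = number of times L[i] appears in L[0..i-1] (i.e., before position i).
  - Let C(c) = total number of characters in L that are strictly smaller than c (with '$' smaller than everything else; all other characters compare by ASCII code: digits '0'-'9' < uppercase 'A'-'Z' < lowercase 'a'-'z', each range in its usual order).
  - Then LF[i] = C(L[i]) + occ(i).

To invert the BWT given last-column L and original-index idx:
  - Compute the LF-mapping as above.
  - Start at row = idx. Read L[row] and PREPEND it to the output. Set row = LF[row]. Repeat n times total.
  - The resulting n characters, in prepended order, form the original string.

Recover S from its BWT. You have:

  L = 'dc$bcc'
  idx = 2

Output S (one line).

Answer: cbccd$

Derivation:
LF mapping: 5 2 0 1 3 4
Walk LF starting at row 2, prepending L[row]:
  step 1: row=2, L[2]='$', prepend. Next row=LF[2]=0
  step 2: row=0, L[0]='d', prepend. Next row=LF[0]=5
  step 3: row=5, L[5]='c', prepend. Next row=LF[5]=4
  step 4: row=4, L[4]='c', prepend. Next row=LF[4]=3
  step 5: row=3, L[3]='b', prepend. Next row=LF[3]=1
  step 6: row=1, L[1]='c', prepend. Next row=LF[1]=2
Reversed output: cbccd$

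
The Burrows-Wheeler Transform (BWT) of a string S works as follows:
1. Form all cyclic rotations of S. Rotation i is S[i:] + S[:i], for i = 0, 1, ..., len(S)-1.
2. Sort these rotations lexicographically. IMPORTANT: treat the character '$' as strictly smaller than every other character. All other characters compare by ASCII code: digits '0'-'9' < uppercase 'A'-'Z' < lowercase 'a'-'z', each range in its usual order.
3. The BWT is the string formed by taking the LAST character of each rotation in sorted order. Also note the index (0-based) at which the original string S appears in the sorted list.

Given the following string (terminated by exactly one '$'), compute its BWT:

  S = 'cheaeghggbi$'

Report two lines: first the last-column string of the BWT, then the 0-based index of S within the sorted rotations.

Answer: ieg$haghecgb
3

Derivation:
All 12 rotations (rotation i = S[i:]+S[:i]):
  rot[0] = cheaeghggbi$
  rot[1] = heaeghggbi$c
  rot[2] = eaeghggbi$ch
  rot[3] = aeghggbi$che
  rot[4] = eghggbi$chea
  rot[5] = ghggbi$cheae
  rot[6] = hggbi$cheaeg
  rot[7] = ggbi$cheaegh
  rot[8] = gbi$cheaeghg
  rot[9] = bi$cheaeghgg
  rot[10] = i$cheaeghggb
  rot[11] = $cheaeghggbi
Sorted (with $ < everything):
  sorted[0] = $cheaeghggbi  (last char: 'i')
  sorted[1] = aeghggbi$che  (last char: 'e')
  sorted[2] = bi$cheaeghgg  (last char: 'g')
  sorted[3] = cheaeghggbi$  (last char: '$')
  sorted[4] = eaeghggbi$ch  (last char: 'h')
  sorted[5] = eghggbi$chea  (last char: 'a')
  sorted[6] = gbi$cheaeghg  (last char: 'g')
  sorted[7] = ggbi$cheaegh  (last char: 'h')
  sorted[8] = ghggbi$cheae  (last char: 'e')
  sorted[9] = heaeghggbi$c  (last char: 'c')
  sorted[10] = hggbi$cheaeg  (last char: 'g')
  sorted[11] = i$cheaeghggb  (last char: 'b')
Last column: ieg$haghecgb
Original string S is at sorted index 3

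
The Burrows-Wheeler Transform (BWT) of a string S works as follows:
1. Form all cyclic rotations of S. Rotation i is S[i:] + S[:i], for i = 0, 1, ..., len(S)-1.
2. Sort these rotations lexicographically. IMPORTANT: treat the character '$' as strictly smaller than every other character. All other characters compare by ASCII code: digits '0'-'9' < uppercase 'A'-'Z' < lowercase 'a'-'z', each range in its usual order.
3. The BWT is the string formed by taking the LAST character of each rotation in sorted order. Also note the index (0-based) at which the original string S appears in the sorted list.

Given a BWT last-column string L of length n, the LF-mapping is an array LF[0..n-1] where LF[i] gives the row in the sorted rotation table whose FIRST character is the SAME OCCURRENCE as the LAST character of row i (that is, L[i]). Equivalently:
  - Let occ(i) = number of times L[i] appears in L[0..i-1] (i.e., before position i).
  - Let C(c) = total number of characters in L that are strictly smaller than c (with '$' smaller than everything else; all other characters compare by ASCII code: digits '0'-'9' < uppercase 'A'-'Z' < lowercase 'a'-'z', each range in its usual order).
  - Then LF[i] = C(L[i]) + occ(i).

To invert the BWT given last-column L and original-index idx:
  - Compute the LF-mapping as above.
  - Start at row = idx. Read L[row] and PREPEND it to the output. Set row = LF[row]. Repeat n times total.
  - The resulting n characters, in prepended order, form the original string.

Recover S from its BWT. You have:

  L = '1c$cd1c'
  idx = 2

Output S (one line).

LF mapping: 1 3 0 4 6 2 5
Walk LF starting at row 2, prepending L[row]:
  step 1: row=2, L[2]='$', prepend. Next row=LF[2]=0
  step 2: row=0, L[0]='1', prepend. Next row=LF[0]=1
  step 3: row=1, L[1]='c', prepend. Next row=LF[1]=3
  step 4: row=3, L[3]='c', prepend. Next row=LF[3]=4
  step 5: row=4, L[4]='d', prepend. Next row=LF[4]=6
  step 6: row=6, L[6]='c', prepend. Next row=LF[6]=5
  step 7: row=5, L[5]='1', prepend. Next row=LF[5]=2
Reversed output: 1cdcc1$

Answer: 1cdcc1$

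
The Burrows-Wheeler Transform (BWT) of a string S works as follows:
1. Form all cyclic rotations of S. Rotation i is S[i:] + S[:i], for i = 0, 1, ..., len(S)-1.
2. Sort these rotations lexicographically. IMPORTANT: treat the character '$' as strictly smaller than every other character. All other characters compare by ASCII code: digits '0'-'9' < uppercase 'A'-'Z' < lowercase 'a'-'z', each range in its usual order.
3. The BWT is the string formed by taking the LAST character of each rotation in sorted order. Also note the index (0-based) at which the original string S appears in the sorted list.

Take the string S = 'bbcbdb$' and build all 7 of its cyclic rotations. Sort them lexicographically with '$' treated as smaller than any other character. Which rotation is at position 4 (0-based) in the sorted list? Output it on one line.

All 7 rotations (rotation i = S[i:]+S[:i]):
  rot[0] = bbcbdb$
  rot[1] = bcbdb$b
  rot[2] = cbdb$bb
  rot[3] = bdb$bbc
  rot[4] = db$bbcb
  rot[5] = b$bbcbd
  rot[6] = $bbcbdb
Sorted (with $ < everything):
  sorted[0] = $bbcbdb
  sorted[1] = b$bbcbd
  sorted[2] = bbcbdb$
  sorted[3] = bcbdb$b
  sorted[4] = bdb$bbc
  sorted[5] = cbdb$bb
  sorted[6] = db$bbcb
sorted[4] = bdb$bbc

Answer: bdb$bbc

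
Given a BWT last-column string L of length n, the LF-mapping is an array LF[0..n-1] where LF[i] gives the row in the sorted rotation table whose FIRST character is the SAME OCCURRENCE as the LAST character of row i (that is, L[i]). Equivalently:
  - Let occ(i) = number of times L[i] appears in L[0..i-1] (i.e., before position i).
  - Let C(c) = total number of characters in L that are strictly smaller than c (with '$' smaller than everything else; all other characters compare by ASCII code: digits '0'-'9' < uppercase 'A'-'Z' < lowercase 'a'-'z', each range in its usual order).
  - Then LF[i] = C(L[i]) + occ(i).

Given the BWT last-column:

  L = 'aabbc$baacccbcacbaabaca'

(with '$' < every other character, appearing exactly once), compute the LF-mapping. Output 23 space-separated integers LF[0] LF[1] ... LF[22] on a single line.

Char counts: '$':1, 'a':9, 'b':6, 'c':7
C (first-col start): C('$')=0, C('a')=1, C('b')=10, C('c')=16
L[0]='a': occ=0, LF[0]=C('a')+0=1+0=1
L[1]='a': occ=1, LF[1]=C('a')+1=1+1=2
L[2]='b': occ=0, LF[2]=C('b')+0=10+0=10
L[3]='b': occ=1, LF[3]=C('b')+1=10+1=11
L[4]='c': occ=0, LF[4]=C('c')+0=16+0=16
L[5]='$': occ=0, LF[5]=C('$')+0=0+0=0
L[6]='b': occ=2, LF[6]=C('b')+2=10+2=12
L[7]='a': occ=2, LF[7]=C('a')+2=1+2=3
L[8]='a': occ=3, LF[8]=C('a')+3=1+3=4
L[9]='c': occ=1, LF[9]=C('c')+1=16+1=17
L[10]='c': occ=2, LF[10]=C('c')+2=16+2=18
L[11]='c': occ=3, LF[11]=C('c')+3=16+3=19
L[12]='b': occ=3, LF[12]=C('b')+3=10+3=13
L[13]='c': occ=4, LF[13]=C('c')+4=16+4=20
L[14]='a': occ=4, LF[14]=C('a')+4=1+4=5
L[15]='c': occ=5, LF[15]=C('c')+5=16+5=21
L[16]='b': occ=4, LF[16]=C('b')+4=10+4=14
L[17]='a': occ=5, LF[17]=C('a')+5=1+5=6
L[18]='a': occ=6, LF[18]=C('a')+6=1+6=7
L[19]='b': occ=5, LF[19]=C('b')+5=10+5=15
L[20]='a': occ=7, LF[20]=C('a')+7=1+7=8
L[21]='c': occ=6, LF[21]=C('c')+6=16+6=22
L[22]='a': occ=8, LF[22]=C('a')+8=1+8=9

Answer: 1 2 10 11 16 0 12 3 4 17 18 19 13 20 5 21 14 6 7 15 8 22 9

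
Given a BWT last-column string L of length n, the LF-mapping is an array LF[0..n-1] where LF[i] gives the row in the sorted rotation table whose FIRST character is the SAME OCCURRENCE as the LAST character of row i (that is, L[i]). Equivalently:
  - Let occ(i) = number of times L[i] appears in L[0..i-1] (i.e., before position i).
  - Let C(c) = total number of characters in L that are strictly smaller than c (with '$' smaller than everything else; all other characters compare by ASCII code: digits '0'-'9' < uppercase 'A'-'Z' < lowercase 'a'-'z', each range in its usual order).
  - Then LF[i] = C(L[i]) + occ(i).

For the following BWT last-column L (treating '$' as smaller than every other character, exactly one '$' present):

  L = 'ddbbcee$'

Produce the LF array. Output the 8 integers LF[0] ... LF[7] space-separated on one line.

Answer: 4 5 1 2 3 6 7 0

Derivation:
Char counts: '$':1, 'b':2, 'c':1, 'd':2, 'e':2
C (first-col start): C('$')=0, C('b')=1, C('c')=3, C('d')=4, C('e')=6
L[0]='d': occ=0, LF[0]=C('d')+0=4+0=4
L[1]='d': occ=1, LF[1]=C('d')+1=4+1=5
L[2]='b': occ=0, LF[2]=C('b')+0=1+0=1
L[3]='b': occ=1, LF[3]=C('b')+1=1+1=2
L[4]='c': occ=0, LF[4]=C('c')+0=3+0=3
L[5]='e': occ=0, LF[5]=C('e')+0=6+0=6
L[6]='e': occ=1, LF[6]=C('e')+1=6+1=7
L[7]='$': occ=0, LF[7]=C('$')+0=0+0=0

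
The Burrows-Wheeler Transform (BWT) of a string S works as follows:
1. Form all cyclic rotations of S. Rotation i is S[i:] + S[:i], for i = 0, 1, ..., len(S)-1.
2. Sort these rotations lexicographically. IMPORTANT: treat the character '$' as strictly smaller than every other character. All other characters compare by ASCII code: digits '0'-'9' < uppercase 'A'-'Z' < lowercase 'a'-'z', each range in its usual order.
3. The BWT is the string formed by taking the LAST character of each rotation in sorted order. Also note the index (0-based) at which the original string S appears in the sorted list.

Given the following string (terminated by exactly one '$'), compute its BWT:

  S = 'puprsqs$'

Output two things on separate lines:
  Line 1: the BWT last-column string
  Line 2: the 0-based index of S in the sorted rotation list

Answer: su$spqrp
2

Derivation:
All 8 rotations (rotation i = S[i:]+S[:i]):
  rot[0] = puprsqs$
  rot[1] = uprsqs$p
  rot[2] = prsqs$pu
  rot[3] = rsqs$pup
  rot[4] = sqs$pupr
  rot[5] = qs$puprs
  rot[6] = s$puprsq
  rot[7] = $puprsqs
Sorted (with $ < everything):
  sorted[0] = $puprsqs  (last char: 's')
  sorted[1] = prsqs$pu  (last char: 'u')
  sorted[2] = puprsqs$  (last char: '$')
  sorted[3] = qs$puprs  (last char: 's')
  sorted[4] = rsqs$pup  (last char: 'p')
  sorted[5] = s$puprsq  (last char: 'q')
  sorted[6] = sqs$pupr  (last char: 'r')
  sorted[7] = uprsqs$p  (last char: 'p')
Last column: su$spqrp
Original string S is at sorted index 2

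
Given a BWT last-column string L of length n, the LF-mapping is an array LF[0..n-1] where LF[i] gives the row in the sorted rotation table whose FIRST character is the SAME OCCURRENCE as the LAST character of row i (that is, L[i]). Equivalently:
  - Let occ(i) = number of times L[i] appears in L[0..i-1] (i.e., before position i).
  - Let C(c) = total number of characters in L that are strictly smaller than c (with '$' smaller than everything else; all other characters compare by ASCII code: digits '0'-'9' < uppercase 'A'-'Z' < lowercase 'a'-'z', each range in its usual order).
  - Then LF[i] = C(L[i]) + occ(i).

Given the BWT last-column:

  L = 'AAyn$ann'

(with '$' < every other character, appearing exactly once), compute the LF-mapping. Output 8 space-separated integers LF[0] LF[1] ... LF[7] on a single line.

Answer: 1 2 7 4 0 3 5 6

Derivation:
Char counts: '$':1, 'A':2, 'a':1, 'n':3, 'y':1
C (first-col start): C('$')=0, C('A')=1, C('a')=3, C('n')=4, C('y')=7
L[0]='A': occ=0, LF[0]=C('A')+0=1+0=1
L[1]='A': occ=1, LF[1]=C('A')+1=1+1=2
L[2]='y': occ=0, LF[2]=C('y')+0=7+0=7
L[3]='n': occ=0, LF[3]=C('n')+0=4+0=4
L[4]='$': occ=0, LF[4]=C('$')+0=0+0=0
L[5]='a': occ=0, LF[5]=C('a')+0=3+0=3
L[6]='n': occ=1, LF[6]=C('n')+1=4+1=5
L[7]='n': occ=2, LF[7]=C('n')+2=4+2=6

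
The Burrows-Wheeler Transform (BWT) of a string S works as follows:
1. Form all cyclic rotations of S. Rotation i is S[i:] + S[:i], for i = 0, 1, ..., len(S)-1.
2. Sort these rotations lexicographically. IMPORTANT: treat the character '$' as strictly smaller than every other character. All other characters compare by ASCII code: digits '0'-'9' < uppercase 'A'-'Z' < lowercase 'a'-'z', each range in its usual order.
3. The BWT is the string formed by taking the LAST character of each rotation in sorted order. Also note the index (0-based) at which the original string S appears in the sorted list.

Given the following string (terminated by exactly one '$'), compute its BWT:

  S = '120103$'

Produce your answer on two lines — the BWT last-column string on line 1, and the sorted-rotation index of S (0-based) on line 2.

All 7 rotations (rotation i = S[i:]+S[:i]):
  rot[0] = 120103$
  rot[1] = 20103$1
  rot[2] = 0103$12
  rot[3] = 103$120
  rot[4] = 03$1201
  rot[5] = 3$12010
  rot[6] = $120103
Sorted (with $ < everything):
  sorted[0] = $120103  (last char: '3')
  sorted[1] = 0103$12  (last char: '2')
  sorted[2] = 03$1201  (last char: '1')
  sorted[3] = 103$120  (last char: '0')
  sorted[4] = 120103$  (last char: '$')
  sorted[5] = 20103$1  (last char: '1')
  sorted[6] = 3$12010  (last char: '0')
Last column: 3210$10
Original string S is at sorted index 4

Answer: 3210$10
4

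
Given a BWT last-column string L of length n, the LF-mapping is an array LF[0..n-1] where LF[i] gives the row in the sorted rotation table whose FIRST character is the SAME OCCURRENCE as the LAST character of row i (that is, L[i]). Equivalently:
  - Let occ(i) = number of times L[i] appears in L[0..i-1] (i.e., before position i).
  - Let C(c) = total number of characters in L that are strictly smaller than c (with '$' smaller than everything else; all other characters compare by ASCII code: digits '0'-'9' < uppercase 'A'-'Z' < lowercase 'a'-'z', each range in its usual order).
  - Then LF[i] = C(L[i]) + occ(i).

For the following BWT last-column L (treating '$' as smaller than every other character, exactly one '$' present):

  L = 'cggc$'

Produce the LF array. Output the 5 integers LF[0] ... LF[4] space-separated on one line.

Answer: 1 3 4 2 0

Derivation:
Char counts: '$':1, 'c':2, 'g':2
C (first-col start): C('$')=0, C('c')=1, C('g')=3
L[0]='c': occ=0, LF[0]=C('c')+0=1+0=1
L[1]='g': occ=0, LF[1]=C('g')+0=3+0=3
L[2]='g': occ=1, LF[2]=C('g')+1=3+1=4
L[3]='c': occ=1, LF[3]=C('c')+1=1+1=2
L[4]='$': occ=0, LF[4]=C('$')+0=0+0=0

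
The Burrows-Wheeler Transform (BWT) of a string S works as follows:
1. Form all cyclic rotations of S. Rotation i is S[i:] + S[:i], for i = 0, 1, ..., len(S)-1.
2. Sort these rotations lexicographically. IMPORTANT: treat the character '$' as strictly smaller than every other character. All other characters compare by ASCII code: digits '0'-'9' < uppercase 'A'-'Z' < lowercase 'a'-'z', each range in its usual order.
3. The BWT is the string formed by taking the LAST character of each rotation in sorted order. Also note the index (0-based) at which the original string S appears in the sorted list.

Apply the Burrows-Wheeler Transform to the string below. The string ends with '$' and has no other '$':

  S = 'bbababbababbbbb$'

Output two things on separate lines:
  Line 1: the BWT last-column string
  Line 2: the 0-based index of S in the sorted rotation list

Answer: bbbbbbbbaab$abba
11

Derivation:
All 16 rotations (rotation i = S[i:]+S[:i]):
  rot[0] = bbababbababbbbb$
  rot[1] = bababbababbbbb$b
  rot[2] = ababbababbbbb$bb
  rot[3] = babbababbbbb$bba
  rot[4] = abbababbbbb$bbab
  rot[5] = bbababbbbb$bbaba
  rot[6] = bababbbbb$bbabab
  rot[7] = ababbbbb$bbababb
  rot[8] = babbbbb$bbababba
  rot[9] = abbbbb$bbababbab
  rot[10] = bbbbb$bbababbaba
  rot[11] = bbbb$bbababbabab
  rot[12] = bbb$bbababbababb
  rot[13] = bb$bbababbababbb
  rot[14] = b$bbababbababbbb
  rot[15] = $bbababbababbbbb
Sorted (with $ < everything):
  sorted[0] = $bbababbababbbbb  (last char: 'b')
  sorted[1] = ababbababbbbb$bb  (last char: 'b')
  sorted[2] = ababbbbb$bbababb  (last char: 'b')
  sorted[3] = abbababbbbb$bbab  (last char: 'b')
  sorted[4] = abbbbb$bbababbab  (last char: 'b')
  sorted[5] = b$bbababbababbbb  (last char: 'b')
  sorted[6] = bababbababbbbb$b  (last char: 'b')
  sorted[7] = bababbbbb$bbabab  (last char: 'b')
  sorted[8] = babbababbbbb$bba  (last char: 'a')
  sorted[9] = babbbbb$bbababba  (last char: 'a')
  sorted[10] = bb$bbababbababbb  (last char: 'b')
  sorted[11] = bbababbababbbbb$  (last char: '$')
  sorted[12] = bbababbbbb$bbaba  (last char: 'a')
  sorted[13] = bbb$bbababbababb  (last char: 'b')
  sorted[14] = bbbb$bbababbabab  (last char: 'b')
  sorted[15] = bbbbb$bbababbaba  (last char: 'a')
Last column: bbbbbbbbaab$abba
Original string S is at sorted index 11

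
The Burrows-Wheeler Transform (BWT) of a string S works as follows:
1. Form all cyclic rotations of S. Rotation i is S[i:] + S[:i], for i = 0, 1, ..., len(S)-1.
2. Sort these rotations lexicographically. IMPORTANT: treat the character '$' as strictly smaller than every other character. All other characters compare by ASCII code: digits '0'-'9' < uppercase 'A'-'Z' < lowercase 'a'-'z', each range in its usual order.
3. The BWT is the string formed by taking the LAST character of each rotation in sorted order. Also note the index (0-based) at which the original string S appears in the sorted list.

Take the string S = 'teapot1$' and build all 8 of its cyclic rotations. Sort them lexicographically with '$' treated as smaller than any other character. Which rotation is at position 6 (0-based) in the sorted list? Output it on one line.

All 8 rotations (rotation i = S[i:]+S[:i]):
  rot[0] = teapot1$
  rot[1] = eapot1$t
  rot[2] = apot1$te
  rot[3] = pot1$tea
  rot[4] = ot1$teap
  rot[5] = t1$teapo
  rot[6] = 1$teapot
  rot[7] = $teapot1
Sorted (with $ < everything):
  sorted[0] = $teapot1
  sorted[1] = 1$teapot
  sorted[2] = apot1$te
  sorted[3] = eapot1$t
  sorted[4] = ot1$teap
  sorted[5] = pot1$tea
  sorted[6] = t1$teapo
  sorted[7] = teapot1$
sorted[6] = t1$teapo

Answer: t1$teapo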